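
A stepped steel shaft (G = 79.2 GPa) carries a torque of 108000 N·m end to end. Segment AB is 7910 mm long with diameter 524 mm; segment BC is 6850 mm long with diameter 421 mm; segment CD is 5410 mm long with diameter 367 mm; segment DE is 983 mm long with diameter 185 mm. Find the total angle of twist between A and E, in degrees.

1.16°

J_AB = π(0.524)⁴/32 = 7.40×10^-3 m⁴; J_BC = π(0.421)⁴/32 = 3.08×10^-3 m⁴; J_CD = π(0.367)⁴/32 = 1.78×10^-3 m⁴; J_DE = π(0.185)⁴/32 = 1.15×10^-4 m⁴.
θ = (T/G)·Σ L_i/J_i = (108000/79.2×10⁹)·(7.91/7.40×10^-3 + 6.85/3.08×10^-3 + 5.41/1.78×10^-3 + 0.983/1.15×10^-4) = 0.02028 rad.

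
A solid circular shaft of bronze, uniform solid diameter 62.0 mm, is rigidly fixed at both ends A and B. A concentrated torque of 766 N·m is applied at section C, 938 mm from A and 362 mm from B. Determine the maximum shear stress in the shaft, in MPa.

With uniform GJ and both ends fixed, compatibility θ_AC = θ_CB gives T_A·a = T_B·b, together with T_A + T_B = T₀.
T_A = T₀·b/(a+b) = 766.0·362/1300 = 213.3 N·m; T_B = 552.7 N·m.
τ in each portion: τ_AC = 4.56×10^6 Pa, τ_CB = 1.18×10^7 Pa; maximum is in CB.
τ_max = T_CB·r/J = 552.7·0.0310/1.45×10^-6 = 1.181×10^7 Pa.

11.8 MPa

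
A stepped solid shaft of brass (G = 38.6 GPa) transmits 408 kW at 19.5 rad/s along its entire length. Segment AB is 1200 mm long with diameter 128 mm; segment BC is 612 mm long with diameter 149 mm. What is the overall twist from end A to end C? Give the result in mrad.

31.5 mrad

ω = 19.5 rad/s, so T = P/ω = 408×10³ / 19.50 = 20920 N·m.
J_AB = π(0.128)⁴/32 = 2.64×10^-5 m⁴; J_BC = π(0.149)⁴/32 = 4.84×10^-5 m⁴.
θ = (T/G)·Σ L_i/J_i = (20920/38.6×10⁹)·(1.20/2.64×10^-5 + 0.612/4.84×10^-5) = 0.03154 rad.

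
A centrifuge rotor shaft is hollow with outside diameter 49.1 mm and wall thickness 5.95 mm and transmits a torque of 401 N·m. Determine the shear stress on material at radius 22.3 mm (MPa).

23.4 MPa

J = π(d_o⁴ − d_i⁴)/32 = π(0.0491⁴ − 0.0372⁴)/32 = 3.826×10^-7 m⁴.
Shear stress varies linearly with radius: τ = T·r/J = 401.0 × 0.0223 / 3.826×10^-7 = 2.337×10^7 Pa.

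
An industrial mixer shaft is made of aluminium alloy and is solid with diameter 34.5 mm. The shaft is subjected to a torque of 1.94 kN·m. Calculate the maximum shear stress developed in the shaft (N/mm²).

J = πd⁴/32 = π(0.0345)⁴/32 = 1.391×10^-7 m⁴.
τ_max = T·r/J = 1940 × 0.0173 / 1.391×10^-7 = 2.406×10^8 Pa.

241 N/mm²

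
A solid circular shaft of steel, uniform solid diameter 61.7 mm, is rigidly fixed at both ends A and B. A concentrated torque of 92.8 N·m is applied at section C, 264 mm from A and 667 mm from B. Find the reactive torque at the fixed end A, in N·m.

With uniform GJ and both ends fixed, compatibility θ_AC = θ_CB gives T_A·a = T_B·b, together with T_A + T_B = T₀.
T_A = T₀·b/(a+b) = 92.80·667/931.0 = 66.49 N·m; T_B = 26.31 N·m.

66.5 N·m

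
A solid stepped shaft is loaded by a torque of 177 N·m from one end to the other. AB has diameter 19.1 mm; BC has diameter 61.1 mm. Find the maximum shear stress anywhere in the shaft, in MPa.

129 MPa

Under the same torque, τ_max = 16T/(πd³) is largest where d is smallest — segment AB (d = 19.1 mm).
τ_max = 16·177.0/(π·(0.0191)³) = 1.294×10^8 Pa.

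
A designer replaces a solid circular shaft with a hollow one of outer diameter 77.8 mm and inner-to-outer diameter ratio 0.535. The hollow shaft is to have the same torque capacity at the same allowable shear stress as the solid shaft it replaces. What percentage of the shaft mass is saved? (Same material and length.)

Equal τ_max and T ⇒ the solid shaft needs d_s³ = d_o³(1−k⁴), so d_s = 77.8·(1−0.535⁴)^(1/3) = 75.61 mm.
Area ratio A_h/A_s = d_o²(1−k²)/d_s² = (1−k²)/(1−k⁴)^(2/3) = 0.7556.
Mass saving = 1 − 0.7556 = 24.4 %.

24.4 %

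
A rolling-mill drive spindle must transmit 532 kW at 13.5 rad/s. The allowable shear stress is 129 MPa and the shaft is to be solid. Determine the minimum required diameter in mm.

116 mm

ω = 13.5 rad/s, so T = P/ω = 532×10³ / 13.50 = 39410 N·m.
For a solid shaft τ_max = 16T/(πd³), so d = (16T/(π τ_allow))^(1/3) = (16·39410/(π·1.29×10^8))^(1/3) = 0.1159 m.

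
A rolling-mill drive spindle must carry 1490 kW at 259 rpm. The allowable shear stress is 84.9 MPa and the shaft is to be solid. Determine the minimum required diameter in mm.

ω = 2π·259/60 = 27.12 rad/s, so T = P/ω = 1490×10³ / 27.12 = 54940 N·m.
For a solid shaft τ_max = 16T/(πd³), so d = (16T/(π τ_allow))^(1/3) = (16·54940/(π·8.49×10^7))^(1/3) = 0.1488 m.

149 mm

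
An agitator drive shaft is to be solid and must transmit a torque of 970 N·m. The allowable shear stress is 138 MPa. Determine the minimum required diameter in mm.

For a solid shaft τ_max = 16T/(πd³), so d = (16T/(π τ_allow))^(1/3) = (16·970.0/(π·1.38×10^8))^(1/3) = 0.03296 m.

33.0 mm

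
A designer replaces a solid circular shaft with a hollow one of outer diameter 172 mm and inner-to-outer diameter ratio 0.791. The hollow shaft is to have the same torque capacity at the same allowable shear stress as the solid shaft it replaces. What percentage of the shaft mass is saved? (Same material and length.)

47.9 %

Equal τ_max and T ⇒ the solid shaft needs d_s³ = d_o³(1−k⁴), so d_s = 172·(1−0.791⁴)^(1/3) = 145.8 mm.
Area ratio A_h/A_s = d_o²(1−k²)/d_s² = (1−k²)/(1−k⁴)^(2/3) = 0.5213.
Mass saving = 1 − 0.5213 = 47.9 %.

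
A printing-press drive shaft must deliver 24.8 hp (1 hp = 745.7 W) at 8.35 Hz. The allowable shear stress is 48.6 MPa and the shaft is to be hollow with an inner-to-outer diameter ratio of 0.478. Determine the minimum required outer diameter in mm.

ω = 2π·8.35 = 52.46 rad/s, so T = P/ω = 24.8×745.7 / 52.46 = 352.5 N·m.
For a hollow shaft with d_i/d_o = 0.478: τ_max = 16T/(π d_o³ (1−k⁴)), so d_o = [16T/(π τ_allow (1−k⁴))]^(1/3) = [16·352.5/(π·4.86×10^7·0.9478)]^(1/3) = 0.03390 m.

33.9 mm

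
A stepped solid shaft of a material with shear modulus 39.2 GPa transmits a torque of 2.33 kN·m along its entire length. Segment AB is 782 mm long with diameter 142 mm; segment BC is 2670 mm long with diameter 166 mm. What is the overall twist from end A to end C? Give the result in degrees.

0.189°

J_AB = π(0.142)⁴/32 = 3.99×10^-5 m⁴; J_BC = π(0.166)⁴/32 = 7.45×10^-5 m⁴.
θ = (T/G)·Σ L_i/J_i = (2330/39.2×10⁹)·(0.782/3.99×10^-5 + 2.67/7.45×10^-5) = 3.293×10^-3 rad.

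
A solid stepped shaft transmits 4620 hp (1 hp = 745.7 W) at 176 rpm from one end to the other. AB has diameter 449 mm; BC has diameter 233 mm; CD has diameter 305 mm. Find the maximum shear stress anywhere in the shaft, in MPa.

75.3 MPa

ω = 2π·176/60 = 18.43 rad/s, so T = P/ω = 4620×745.7 / 18.43 = 186900 N·m.
Under the same torque, τ_max = 16T/(πd³) is largest where d is smallest — segment BC (d = 233 mm).
τ_max = 16·186900/(π·(0.233)³) = 7.526×10^7 Pa.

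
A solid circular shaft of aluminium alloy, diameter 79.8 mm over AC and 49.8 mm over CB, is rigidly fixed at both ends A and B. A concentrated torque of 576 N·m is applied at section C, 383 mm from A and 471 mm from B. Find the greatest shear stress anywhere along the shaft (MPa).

5.14 MPa

Compatibility: T_A·a/J_AC = T_B·b/J_CB with T_A + T_B = T₀.
J_AC = 3.98×10^-6 m⁴, J_CB = 6.04×10^-7 m⁴, so T_A = T₀·(J_AC/a)/((J_AC/a)+(J_CB/b)) = 512.8 N·m, T_B = 63.24 N·m.
τ in each portion: τ_AC = 5.14×10^6 Pa, τ_CB = 2.61×10^6 Pa; maximum is in AC.
τ_max = T_AC·r/J = 512.8·0.0399/3.98×10^-6 = 5.139×10^6 Pa.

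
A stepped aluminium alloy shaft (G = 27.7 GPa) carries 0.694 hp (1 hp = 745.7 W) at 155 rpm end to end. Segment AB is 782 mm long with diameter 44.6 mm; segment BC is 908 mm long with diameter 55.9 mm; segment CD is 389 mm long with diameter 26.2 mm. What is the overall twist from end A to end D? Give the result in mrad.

13.1 mrad

ω = 2π·155/60 = 16.23 rad/s, so T = P/ω = 0.694×745.7 / 16.23 = 31.88 N·m.
J_AB = π(0.0446)⁴/32 = 3.88×10^-7 m⁴; J_BC = π(0.0559)⁴/32 = 9.59×10^-7 m⁴; J_CD = π(0.0262)⁴/32 = 4.63×10^-8 m⁴.
θ = (T/G)·Σ L_i/J_i = (31.88/27.7×10⁹)·(0.782/3.88×10^-7 + 0.908/9.59×10^-7 + 0.389/4.63×10^-8) = 0.01309 rad.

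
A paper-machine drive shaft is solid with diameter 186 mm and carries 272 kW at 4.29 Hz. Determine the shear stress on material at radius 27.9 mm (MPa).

ω = 2π·4.29 = 26.95 rad/s, so T = P/ω = 272×10³ / 26.95 = 10090 N·m.
J = πd⁴/32 = π(0.186)⁴/32 = 1.175×10^-4 m⁴.
Shear stress varies linearly with radius: τ = T·r/J = 10090 × 0.0279 / 1.175×10^-4 = 2.396×10^6 Pa.

2.40 MPa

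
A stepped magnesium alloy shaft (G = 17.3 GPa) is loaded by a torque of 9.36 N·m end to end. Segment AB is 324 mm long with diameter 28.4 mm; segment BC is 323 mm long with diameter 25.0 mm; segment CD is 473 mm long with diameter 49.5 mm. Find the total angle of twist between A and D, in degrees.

0.443°

J_AB = π(0.0284)⁴/32 = 6.39×10^-8 m⁴; J_BC = π(0.0250)⁴/32 = 3.83×10^-8 m⁴; J_CD = π(0.0495)⁴/32 = 5.89×10^-7 m⁴.
θ = (T/G)·Σ L_i/J_i = (9.360/17.3×10⁹)·(0.324/6.39×10^-8 + 0.323/3.83×10^-8 + 0.473/5.89×10^-7) = 7.736×10^-3 rad.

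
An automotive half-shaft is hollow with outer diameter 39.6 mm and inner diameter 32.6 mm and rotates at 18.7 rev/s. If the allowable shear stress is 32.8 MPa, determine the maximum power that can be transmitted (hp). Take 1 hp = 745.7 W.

J = π(d_o⁴ − d_i⁴)/32 = π(0.0396⁴ − 0.0326⁴)/32 = 1.305×10^-7 m⁴.
T_max = τ_allow·J/r = 3.28×10^7 × 1.305×10^-7 / 0.0198 = 216.2 N·m.
ω = 2π·18.7 = 117.5 rad/s, so P_max = T_max·ω = 2.541×10^4 W.

34.1 hp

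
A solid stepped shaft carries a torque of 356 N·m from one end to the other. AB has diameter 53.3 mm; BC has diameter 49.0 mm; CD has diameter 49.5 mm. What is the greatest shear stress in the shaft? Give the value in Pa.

Under the same torque, τ_max = 16T/(πd³) is largest where d is smallest — segment BC (d = 49.0 mm).
τ_max = 16·356.0/(π·(0.0490)³) = 1.541×10^7 Pa.

1.54e7 Pa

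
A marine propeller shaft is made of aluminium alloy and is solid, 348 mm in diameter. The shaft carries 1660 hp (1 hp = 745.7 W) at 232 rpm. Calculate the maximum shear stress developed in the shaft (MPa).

6.16 MPa

ω = 2π·232/60 = 24.29 rad/s, so T = P/ω = 1660×745.7 / 24.29 = 50950 N·m.
J = πd⁴/32 = π(0.348)⁴/32 = 1.440×10^-3 m⁴.
τ_max = T·r/J = 50950 × 0.174 / 1.440×10^-3 = 6.157×10^6 Pa.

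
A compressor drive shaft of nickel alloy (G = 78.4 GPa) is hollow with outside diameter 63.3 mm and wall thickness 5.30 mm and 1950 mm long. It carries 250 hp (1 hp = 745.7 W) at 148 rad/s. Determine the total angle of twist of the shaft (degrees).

ω = 148 rad/s, so T = P/ω = 250×745.7 / 148.0 = 1260 N·m.
J = π(d_o⁴ − d_i⁴)/32 = π(0.0633⁴ − 0.0527⁴)/32 = 8.190×10^-7 m⁴.
θ = T·L/(G·J) = 1260 × 1.95 / (78.4×10⁹ × 8.190×10^-7) = 0.03826 rad.

2.19°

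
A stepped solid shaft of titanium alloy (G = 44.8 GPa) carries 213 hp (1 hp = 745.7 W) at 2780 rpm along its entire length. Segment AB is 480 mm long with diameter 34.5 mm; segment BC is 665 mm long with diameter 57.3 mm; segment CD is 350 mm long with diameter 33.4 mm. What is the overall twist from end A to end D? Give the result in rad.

0.0846 rad

ω = 2π·2780/60 = 291.1 rad/s, so T = P/ω = 213×745.7 / 291.1 = 545.6 N·m.
J_AB = π(0.0345)⁴/32 = 1.39×10^-7 m⁴; J_BC = π(0.0573)⁴/32 = 1.06×10^-6 m⁴; J_CD = π(0.0334)⁴/32 = 1.22×10^-7 m⁴.
θ = (T/G)·Σ L_i/J_i = (545.6/44.8×10⁹)·(0.480/1.39×10^-7 + 0.665/1.06×10^-6 + 0.350/1.22×10^-7) = 0.08457 rad.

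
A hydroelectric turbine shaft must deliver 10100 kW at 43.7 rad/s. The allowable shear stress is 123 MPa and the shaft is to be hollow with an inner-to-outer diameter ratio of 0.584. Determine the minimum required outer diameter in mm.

221 mm

ω = 43.7 rad/s, so T = P/ω = 10100×10³ / 43.70 = 231100 N·m.
For a hollow shaft with d_i/d_o = 0.584: τ_max = 16T/(π d_o³ (1−k⁴)), so d_o = [16T/(π τ_allow (1−k⁴))]^(1/3) = [16·231100/(π·1.23×10^8·0.8837)]^(1/3) = 0.2212 m.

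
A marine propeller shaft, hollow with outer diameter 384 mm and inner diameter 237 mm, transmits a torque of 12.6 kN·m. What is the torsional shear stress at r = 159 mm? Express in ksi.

J = π(d_o⁴ − d_i⁴)/32 = π(0.384⁴ − 0.237⁴)/32 = 1.825×10^-3 m⁴.
Shear stress varies linearly with radius: τ = T·r/J = 12600 × 0.159 / 1.825×10^-3 = 1.098×10^6 Pa.

0.159 ksi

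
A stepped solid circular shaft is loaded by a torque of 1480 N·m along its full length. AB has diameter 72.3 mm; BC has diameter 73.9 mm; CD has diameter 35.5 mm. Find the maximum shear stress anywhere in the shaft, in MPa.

Under the same torque, τ_max = 16T/(πd³) is largest where d is smallest — segment CD (d = 35.5 mm).
τ_max = 16·1480/(π·(0.0355)³) = 1.685×10^8 Pa.

168 MPa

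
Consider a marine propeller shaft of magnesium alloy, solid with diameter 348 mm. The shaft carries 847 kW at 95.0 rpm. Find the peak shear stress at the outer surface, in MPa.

10.3 MPa

ω = 2π·95.0/60 = 9.948 rad/s, so T = P/ω = 847×10³ / 9.948 = 85140 N·m.
J = πd⁴/32 = π(0.348)⁴/32 = 1.440×10^-3 m⁴.
τ_max = T·r/J = 85140 × 0.174 / 1.440×10^-3 = 1.029×10^7 Pa.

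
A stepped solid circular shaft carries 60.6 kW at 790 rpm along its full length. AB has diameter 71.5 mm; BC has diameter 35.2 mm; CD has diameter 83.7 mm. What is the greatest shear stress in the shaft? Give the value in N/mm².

ω = 2π·790/60 = 82.73 rad/s, so T = P/ω = 60.6×10³ / 82.73 = 732.5 N·m.
Under the same torque, τ_max = 16T/(πd³) is largest where d is smallest — segment BC (d = 35.2 mm).
τ_max = 16·732.5/(π·(0.0352)³) = 8.554×10^7 Pa.

85.5 N/mm²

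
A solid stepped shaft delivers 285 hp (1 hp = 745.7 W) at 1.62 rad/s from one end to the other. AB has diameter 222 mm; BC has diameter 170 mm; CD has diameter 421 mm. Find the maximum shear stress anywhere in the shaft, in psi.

ω = 1.62 rad/s, so T = P/ω = 285×745.7 / 1.620 = 131200 N·m.
Under the same torque, τ_max = 16T/(πd³) is largest where d is smallest — segment BC (d = 170 mm).
τ_max = 16·131200/(π·(0.170)³) = 1.360×10^8 Pa.

19700 psi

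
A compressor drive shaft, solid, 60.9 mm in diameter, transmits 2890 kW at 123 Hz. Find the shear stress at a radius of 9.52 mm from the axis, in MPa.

26.4 MPa

ω = 2π·123 = 772.8 rad/s, so T = P/ω = 2890×10³ / 772.8 = 3739 N·m.
J = πd⁴/32 = π(0.0609)⁴/32 = 1.350×10^-6 m⁴.
Shear stress varies linearly with radius: τ = T·r/J = 3739 × 0.00952 / 1.350×10^-6 = 2.636×10^7 Pa.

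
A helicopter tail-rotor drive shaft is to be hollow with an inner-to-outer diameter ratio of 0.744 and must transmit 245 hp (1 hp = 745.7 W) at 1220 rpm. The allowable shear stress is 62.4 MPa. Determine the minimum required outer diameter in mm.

55.2 mm

ω = 2π·1220/60 = 127.8 rad/s, so T = P/ω = 245×745.7 / 127.8 = 1430 N·m.
For a hollow shaft with d_i/d_o = 0.744: τ_max = 16T/(π d_o³ (1−k⁴)), so d_o = [16T/(π τ_allow (1−k⁴))]^(1/3) = [16·1430/(π·6.24×10^7·0.6936)]^(1/3) = 0.05521 m.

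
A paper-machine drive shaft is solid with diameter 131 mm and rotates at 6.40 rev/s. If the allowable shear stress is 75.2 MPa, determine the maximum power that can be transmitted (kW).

1330 kW

J = πd⁴/32 = π(0.131)⁴/32 = 2.891×10^-5 m⁴.
T_max = τ_allow·J/r = 7.52×10^7 × 2.891×10^-5 / 0.0655 = 33190 N·m.
ω = 2π·6.40 = 40.21 rad/s, so P_max = T_max·ω = 1.335×10^6 W.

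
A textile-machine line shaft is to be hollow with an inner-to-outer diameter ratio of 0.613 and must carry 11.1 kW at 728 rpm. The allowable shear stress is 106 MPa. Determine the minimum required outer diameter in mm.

ω = 2π·728/60 = 76.24 rad/s, so T = P/ω = 11.1×10³ / 76.24 = 145.6 N·m.
For a hollow shaft with d_i/d_o = 0.613: τ_max = 16T/(π d_o³ (1−k⁴)), so d_o = [16T/(π τ_allow (1−k⁴))]^(1/3) = [16·145.6/(π·1.06×10^8·0.8588)]^(1/3) = 0.02012 m.

20.1 mm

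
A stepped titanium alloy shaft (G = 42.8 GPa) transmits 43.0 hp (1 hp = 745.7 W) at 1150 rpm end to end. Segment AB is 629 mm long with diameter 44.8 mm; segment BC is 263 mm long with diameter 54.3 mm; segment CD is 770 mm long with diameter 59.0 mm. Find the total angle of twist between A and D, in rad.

ω = 2π·1150/60 = 120.4 rad/s, so T = P/ω = 43.0×745.7 / 120.4 = 266.3 N·m.
J_AB = π(0.0448)⁴/32 = 3.95×10^-7 m⁴; J_BC = π(0.0543)⁴/32 = 8.53×10^-7 m⁴; J_CD = π(0.0590)⁴/32 = 1.19×10^-6 m⁴.
θ = (T/G)·Σ L_i/J_i = (266.3/42.8×10⁹)·(0.629/3.95×10^-7 + 0.263/8.53×10^-7 + 0.770/1.19×10^-6) = 0.01584 rad.

0.0158 rad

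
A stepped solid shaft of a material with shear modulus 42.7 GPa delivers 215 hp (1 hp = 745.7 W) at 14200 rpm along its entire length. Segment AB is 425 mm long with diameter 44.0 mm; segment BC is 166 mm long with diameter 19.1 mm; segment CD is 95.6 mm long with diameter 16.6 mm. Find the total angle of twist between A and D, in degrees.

3.86°

ω = 2π·14200/60 = 1487 rad/s, so T = P/ω = 215×745.7 / 1487 = 107.8 N·m.
J_AB = π(0.0440)⁴/32 = 3.68×10^-7 m⁴; J_BC = π(0.0191)⁴/32 = 1.31×10^-8 m⁴; J_CD = π(0.0166)⁴/32 = 7.45×10^-9 m⁴.
θ = (T/G)·Σ L_i/J_i = (107.8/42.7×10⁹)·(0.425/3.68×10^-7 + 0.166/1.31×10^-8 + 0.0956/7.45×10^-9) = 0.06738 rad.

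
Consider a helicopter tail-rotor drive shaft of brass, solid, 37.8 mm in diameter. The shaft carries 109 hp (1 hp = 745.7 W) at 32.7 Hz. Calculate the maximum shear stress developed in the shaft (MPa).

ω = 2π·32.7 = 205.5 rad/s, so T = P/ω = 109×745.7 / 205.5 = 395.6 N·m.
J = πd⁴/32 = π(0.0378)⁴/32 = 2.004×10^-7 m⁴.
τ_max = T·r/J = 395.6 × 0.0189 / 2.004×10^-7 = 3.730×10^7 Pa.

37.3 MPa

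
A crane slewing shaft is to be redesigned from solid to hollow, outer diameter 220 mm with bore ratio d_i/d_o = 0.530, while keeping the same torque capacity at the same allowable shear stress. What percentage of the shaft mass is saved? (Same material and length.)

Equal τ_max and T ⇒ the solid shaft needs d_s³ = d_o³(1−k⁴), so d_s = 220·(1−0.530⁴)^(1/3) = 214.1 mm.
Area ratio A_h/A_s = d_o²(1−k²)/d_s² = (1−k²)/(1−k⁴)^(2/3) = 0.7596.
Mass saving = 1 − 0.7596 = 24.0 %.

24.0 %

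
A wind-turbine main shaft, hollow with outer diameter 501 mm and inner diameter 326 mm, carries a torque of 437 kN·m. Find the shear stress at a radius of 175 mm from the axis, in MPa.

J = π(d_o⁴ − d_i⁴)/32 = π(0.501⁴ − 0.326⁴)/32 = 5.076×10^-3 m⁴.
Shear stress varies linearly with radius: τ = T·r/J = 437000 × 0.175 / 5.076×10^-3 = 1.507×10^7 Pa.

15.1 MPa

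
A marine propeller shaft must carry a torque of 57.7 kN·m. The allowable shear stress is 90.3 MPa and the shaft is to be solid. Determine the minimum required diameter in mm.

148 mm

For a solid shaft τ_max = 16T/(πd³), so d = (16T/(π τ_allow))^(1/3) = (16·57700/(π·9.03×10^7))^(1/3) = 0.1482 m.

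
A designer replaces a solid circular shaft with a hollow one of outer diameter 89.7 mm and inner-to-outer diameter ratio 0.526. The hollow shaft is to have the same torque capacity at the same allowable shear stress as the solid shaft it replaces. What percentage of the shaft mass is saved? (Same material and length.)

23.7 %

Equal τ_max and T ⇒ the solid shaft needs d_s³ = d_o³(1−k⁴), so d_s = 89.7·(1−0.526⁴)^(1/3) = 87.35 mm.
Area ratio A_h/A_s = d_o²(1−k²)/d_s² = (1−k²)/(1−k⁴)^(2/3) = 0.7628.
Mass saving = 1 − 0.7628 = 23.7 %.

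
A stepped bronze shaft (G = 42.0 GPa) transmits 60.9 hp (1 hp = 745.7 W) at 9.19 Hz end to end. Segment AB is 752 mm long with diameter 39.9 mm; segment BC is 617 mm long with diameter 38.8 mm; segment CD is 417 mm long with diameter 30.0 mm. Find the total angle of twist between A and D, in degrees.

ω = 2π·9.19 = 57.74 rad/s, so T = P/ω = 60.9×745.7 / 57.74 = 786.5 N·m.
J_AB = π(0.0399)⁴/32 = 2.49×10^-7 m⁴; J_BC = π(0.0388)⁴/32 = 2.22×10^-7 m⁴; J_CD = π(0.0300)⁴/32 = 7.95×10^-8 m⁴.
θ = (T/G)·Σ L_i/J_i = (786.5/42.0×10⁹)·(0.752/2.49×10^-7 + 0.617/2.22×10^-7 + 0.417/7.95×10^-8) = 0.2067 rad.

11.8°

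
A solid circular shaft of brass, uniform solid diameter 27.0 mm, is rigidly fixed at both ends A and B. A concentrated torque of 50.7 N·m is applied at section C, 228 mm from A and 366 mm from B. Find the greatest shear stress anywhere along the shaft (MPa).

With uniform GJ and both ends fixed, compatibility θ_AC = θ_CB gives T_A·a = T_B·b, together with T_A + T_B = T₀.
T_A = T₀·b/(a+b) = 50.70·366/594.0 = 31.24 N·m; T_B = 19.46 N·m.
τ in each portion: τ_AC = 8.08×10^6 Pa, τ_CB = 5.04×10^6 Pa; maximum is in AC.
τ_max = T_AC·r/J = 31.24·0.0135/5.22×10^-8 = 8.083×10^6 Pa.

8.08 MPa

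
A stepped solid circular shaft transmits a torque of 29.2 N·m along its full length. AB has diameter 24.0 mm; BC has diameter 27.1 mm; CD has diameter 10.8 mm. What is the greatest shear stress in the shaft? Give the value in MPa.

118 MPa

Under the same torque, τ_max = 16T/(πd³) is largest where d is smallest — segment CD (d = 10.8 mm).
τ_max = 16·29.20/(π·(0.0108)³) = 1.181×10^8 Pa.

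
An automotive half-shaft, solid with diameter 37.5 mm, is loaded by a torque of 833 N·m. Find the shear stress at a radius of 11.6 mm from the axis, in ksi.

7.22 ksi

J = πd⁴/32 = π(0.0375)⁴/32 = 1.941×10^-7 m⁴.
Shear stress varies linearly with radius: τ = T·r/J = 833.0 × 0.0116 / 1.941×10^-7 = 4.977×10^7 Pa.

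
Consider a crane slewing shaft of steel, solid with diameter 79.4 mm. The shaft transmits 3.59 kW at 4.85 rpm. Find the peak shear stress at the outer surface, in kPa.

71900 kPa

ω = 2π·4.85/60 = 0.5079 rad/s, so T = P/ω = 3.59×10³ / 0.5079 = 7068 N·m.
J = πd⁴/32 = π(0.0794)⁴/32 = 3.902×10^-6 m⁴.
τ_max = T·r/J = 7068 × 0.0397 / 3.902×10^-6 = 7.192×10^7 Pa.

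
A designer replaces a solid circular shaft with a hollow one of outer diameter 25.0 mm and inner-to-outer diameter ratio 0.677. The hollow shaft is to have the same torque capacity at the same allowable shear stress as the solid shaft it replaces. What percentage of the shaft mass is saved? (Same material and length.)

36.6 %

Equal τ_max and T ⇒ the solid shaft needs d_s³ = d_o³(1−k⁴), so d_s = 25.0·(1−0.677⁴)^(1/3) = 23.11 mm.
Area ratio A_h/A_s = d_o²(1−k²)/d_s² = (1−k²)/(1−k⁴)^(2/3) = 0.6339.
Mass saving = 1 − 0.6339 = 36.6 %.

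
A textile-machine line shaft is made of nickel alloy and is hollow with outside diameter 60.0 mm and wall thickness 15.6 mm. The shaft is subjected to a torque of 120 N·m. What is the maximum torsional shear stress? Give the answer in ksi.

0.433 ksi

J = π(d_o⁴ − d_i⁴)/32 = π(0.0600⁴ − 0.0288⁴)/32 = 1.205×10^-6 m⁴.
τ_max = T·r/J = 120.0 × 0.0300 / 1.205×10^-6 = 2.988×10^6 Pa.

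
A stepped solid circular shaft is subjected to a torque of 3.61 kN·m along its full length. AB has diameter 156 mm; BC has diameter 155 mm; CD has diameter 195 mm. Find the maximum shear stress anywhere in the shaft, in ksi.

Under the same torque, τ_max = 16T/(πd³) is largest where d is smallest — segment BC (d = 155 mm).
τ_max = 16·3610/(π·(0.155)³) = 4.937×10^6 Pa.

0.716 ksi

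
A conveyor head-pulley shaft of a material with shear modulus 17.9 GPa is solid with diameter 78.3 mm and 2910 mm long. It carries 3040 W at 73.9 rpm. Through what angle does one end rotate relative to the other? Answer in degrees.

ω = 2π·73.9/60 = 7.739 rad/s, so T = P/ω = 3040 / 7.739 = 392.8 N·m.
J = πd⁴/32 = π(0.0783)⁴/32 = 3.690×10^-6 m⁴.
θ = T·L/(G·J) = 392.8 × 2.91 / (17.9×10⁹ × 3.690×10^-6) = 0.01731 rad.

0.992°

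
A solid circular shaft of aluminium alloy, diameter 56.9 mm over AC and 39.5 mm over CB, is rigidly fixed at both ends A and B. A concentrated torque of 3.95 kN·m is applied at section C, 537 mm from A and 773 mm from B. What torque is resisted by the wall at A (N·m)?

Compatibility: T_A·a/J_AC = T_B·b/J_CB with T_A + T_B = T₀.
J_AC = 1.03×10^-6 m⁴, J_CB = 2.39×10^-7 m⁴, so T_A = T₀·(J_AC/a)/((J_AC/a)+(J_CB/b)) = 3401 N·m, T_B = 548.7 N·m.

3400 N·m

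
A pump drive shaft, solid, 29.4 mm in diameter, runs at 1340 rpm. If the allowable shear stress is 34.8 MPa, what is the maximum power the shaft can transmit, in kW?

J = πd⁴/32 = π(0.0294)⁴/32 = 7.335×10^-8 m⁴.
T_max = τ_allow·J/r = 3.48×10^7 × 7.335×10^-8 / 0.0147 = 173.6 N·m.
ω = 2π·1340/60 = 140.3 rad/s, so P_max = T_max·ω = 2.437×10^4 W.

24.4 kW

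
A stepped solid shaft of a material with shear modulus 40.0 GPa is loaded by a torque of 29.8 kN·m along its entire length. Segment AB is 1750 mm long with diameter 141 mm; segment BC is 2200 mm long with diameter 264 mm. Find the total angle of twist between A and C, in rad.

J_AB = π(0.141)⁴/32 = 3.88×10^-5 m⁴; J_BC = π(0.264)⁴/32 = 4.77×10^-4 m⁴.
θ = (T/G)·Σ L_i/J_i = (29800/40.0×10⁹)·(1.75/3.88×10^-5 + 2.20/4.77×10^-4) = 0.03704 rad.

0.0370 rad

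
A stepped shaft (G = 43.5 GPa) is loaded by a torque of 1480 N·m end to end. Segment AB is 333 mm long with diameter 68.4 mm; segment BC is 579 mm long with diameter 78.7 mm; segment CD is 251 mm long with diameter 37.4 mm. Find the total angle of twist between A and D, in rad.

0.0550 rad

J_AB = π(0.0684)⁴/32 = 2.15×10^-6 m⁴; J_BC = π(0.0787)⁴/32 = 3.77×10^-6 m⁴; J_CD = π(0.0374)⁴/32 = 1.92×10^-7 m⁴.
θ = (T/G)·Σ L_i/J_i = (1480/43.5×10⁹)·(0.333/2.15×10^-6 + 0.579/3.77×10^-6 + 0.251/1.92×10^-7) = 0.05496 rad.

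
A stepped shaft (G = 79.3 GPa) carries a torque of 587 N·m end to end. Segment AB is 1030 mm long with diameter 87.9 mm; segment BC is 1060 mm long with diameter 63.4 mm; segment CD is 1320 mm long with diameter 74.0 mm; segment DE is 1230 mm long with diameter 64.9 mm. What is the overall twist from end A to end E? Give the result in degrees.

0.848°

J_AB = π(0.0879)⁴/32 = 5.86×10^-6 m⁴; J_BC = π(0.0634)⁴/32 = 1.59×10^-6 m⁴; J_CD = π(0.0740)⁴/32 = 2.94×10^-6 m⁴; J_DE = π(0.0649)⁴/32 = 1.74×10^-6 m⁴.
θ = (T/G)·Σ L_i/J_i = (587.0/79.3×10⁹)·(1.03/5.86×10^-6 + 1.06/1.59×10^-6 + 1.32/2.94×10^-6 + 1.23/1.74×10^-6) = 0.01479 rad.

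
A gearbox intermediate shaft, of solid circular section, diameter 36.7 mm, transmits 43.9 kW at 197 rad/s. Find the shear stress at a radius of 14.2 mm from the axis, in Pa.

1.78e7 Pa

ω = 197 rad/s, so T = P/ω = 43.9×10³ / 197.0 = 222.8 N·m.
J = πd⁴/32 = π(0.0367)⁴/32 = 1.781×10^-7 m⁴.
Shear stress varies linearly with radius: τ = T·r/J = 222.8 × 0.0142 / 1.781×10^-7 = 1.777×10^7 Pa.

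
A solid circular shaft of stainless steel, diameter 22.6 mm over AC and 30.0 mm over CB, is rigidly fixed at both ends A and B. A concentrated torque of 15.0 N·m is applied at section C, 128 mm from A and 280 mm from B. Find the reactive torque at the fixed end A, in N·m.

Compatibility: T_A·a/J_AC = T_B·b/J_CB with T_A + T_B = T₀.
J_AC = 2.56×10^-8 m⁴, J_CB = 7.95×10^-8 m⁴, so T_A = T₀·(J_AC/a)/((J_AC/a)+(J_CB/b)) = 6.200 N·m, T_B = 8.800 N·m.

6.20 N·m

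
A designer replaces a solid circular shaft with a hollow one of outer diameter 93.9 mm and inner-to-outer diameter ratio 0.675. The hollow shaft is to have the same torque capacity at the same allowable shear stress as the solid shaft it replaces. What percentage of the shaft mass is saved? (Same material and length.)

Equal τ_max and T ⇒ the solid shaft needs d_s³ = d_o³(1−k⁴), so d_s = 93.9·(1−0.675⁴)^(1/3) = 86.89 mm.
Area ratio A_h/A_s = d_o²(1−k²)/d_s² = (1−k²)/(1−k⁴)^(2/3) = 0.6357.
Mass saving = 1 − 0.6357 = 36.4 %.

36.4 %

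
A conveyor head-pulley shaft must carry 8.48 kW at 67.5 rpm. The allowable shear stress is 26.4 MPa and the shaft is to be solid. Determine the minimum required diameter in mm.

61.4 mm

ω = 2π·67.5/60 = 7.069 rad/s, so T = P/ω = 8.48×10³ / 7.069 = 1200 N·m.
For a solid shaft τ_max = 16T/(πd³), so d = (16T/(π τ_allow))^(1/3) = (16·1200/(π·2.64×10^7))^(1/3) = 0.06140 m.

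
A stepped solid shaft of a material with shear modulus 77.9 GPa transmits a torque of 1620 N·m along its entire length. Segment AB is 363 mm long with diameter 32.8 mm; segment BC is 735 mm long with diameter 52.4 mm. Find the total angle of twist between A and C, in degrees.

4.99°

J_AB = π(0.0328)⁴/32 = 1.14×10^-7 m⁴; J_BC = π(0.0524)⁴/32 = 7.40×10^-7 m⁴.
θ = (T/G)·Σ L_i/J_i = (1620/77.9×10⁹)·(0.363/1.14×10^-7 + 0.735/7.40×10^-7) = 0.08708 rad.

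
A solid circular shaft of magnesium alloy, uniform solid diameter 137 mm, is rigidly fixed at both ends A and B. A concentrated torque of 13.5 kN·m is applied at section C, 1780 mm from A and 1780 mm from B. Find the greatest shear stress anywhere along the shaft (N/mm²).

13.4 N/mm²

With uniform GJ and both ends fixed, compatibility θ_AC = θ_CB gives T_A·a = T_B·b, together with T_A + T_B = T₀.
T_A = T₀·b/(a+b) = 13500·1780/3560 = 6750 N·m; T_B = 6750 N·m.
τ in each portion: τ_AC = 1.34×10^7 Pa, τ_CB = 1.34×10^7 Pa; maximum is in AC.
τ_max = T_AC·r/J = 6750·0.0685/3.46×10^-5 = 1.337×10^7 Pa.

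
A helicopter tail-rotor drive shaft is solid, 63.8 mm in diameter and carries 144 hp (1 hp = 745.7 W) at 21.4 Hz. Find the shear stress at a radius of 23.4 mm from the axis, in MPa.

ω = 2π·21.4 = 134.5 rad/s, so T = P/ω = 144×745.7 / 134.5 = 798.6 N·m.
J = πd⁴/32 = π(0.0638)⁴/32 = 1.627×10^-6 m⁴.
Shear stress varies linearly with radius: τ = T·r/J = 798.6 × 0.0234 / 1.627×10^-6 = 1.149×10^7 Pa.

11.5 MPa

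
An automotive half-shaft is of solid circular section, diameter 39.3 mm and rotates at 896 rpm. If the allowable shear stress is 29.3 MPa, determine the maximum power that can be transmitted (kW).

32.8 kW

J = πd⁴/32 = π(0.0393)⁴/32 = 2.342×10^-7 m⁴.
T_max = τ_allow·J/r = 2.93×10^7 × 2.342×10^-7 / 0.0196 = 349.2 N·m.
ω = 2π·896/60 = 93.83 rad/s, so P_max = T_max·ω = 3.277×10^4 W.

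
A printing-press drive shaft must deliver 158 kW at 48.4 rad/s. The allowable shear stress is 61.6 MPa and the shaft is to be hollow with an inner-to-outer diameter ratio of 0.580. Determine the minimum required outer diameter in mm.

ω = 48.4 rad/s, so T = P/ω = 158×10³ / 48.40 = 3264 N·m.
For a hollow shaft with d_i/d_o = 0.580: τ_max = 16T/(π d_o³ (1−k⁴)), so d_o = [16T/(π τ_allow (1−k⁴))]^(1/3) = [16·3264/(π·6.16×10^7·0.8868)]^(1/3) = 0.06726 m.

67.3 mm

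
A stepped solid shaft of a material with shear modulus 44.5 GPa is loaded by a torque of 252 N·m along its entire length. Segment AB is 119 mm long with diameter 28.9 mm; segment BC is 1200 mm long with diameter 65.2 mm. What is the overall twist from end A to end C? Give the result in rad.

J_AB = π(0.0289)⁴/32 = 6.85×10^-8 m⁴; J_BC = π(0.0652)⁴/32 = 1.77×10^-6 m⁴.
θ = (T/G)·Σ L_i/J_i = (252.0/44.5×10⁹)·(0.119/6.85×10^-8 + 1.20/1.77×10^-6) = 0.01367 rad.

0.0137 rad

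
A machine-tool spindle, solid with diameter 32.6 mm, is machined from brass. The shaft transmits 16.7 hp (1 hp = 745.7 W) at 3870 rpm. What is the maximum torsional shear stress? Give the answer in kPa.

4520 kPa

ω = 2π·3870/60 = 405.3 rad/s, so T = P/ω = 16.7×745.7 / 405.3 = 30.73 N·m.
J = πd⁴/32 = π(0.0326)⁴/32 = 1.109×10^-7 m⁴.
τ_max = T·r/J = 30.73 × 0.0163 / 1.109×10^-7 = 4.517×10^6 Pa.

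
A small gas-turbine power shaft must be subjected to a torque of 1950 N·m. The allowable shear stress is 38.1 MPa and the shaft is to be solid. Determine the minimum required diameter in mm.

63.9 mm

For a solid shaft τ_max = 16T/(πd³), so d = (16T/(π τ_allow))^(1/3) = (16·1950/(π·3.81×10^7))^(1/3) = 0.06388 m.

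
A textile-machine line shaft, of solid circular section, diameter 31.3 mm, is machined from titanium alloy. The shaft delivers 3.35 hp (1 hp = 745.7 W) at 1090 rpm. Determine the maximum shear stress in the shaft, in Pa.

3.63e6 Pa

ω = 2π·1090/60 = 114.1 rad/s, so T = P/ω = 3.35×745.7 / 114.1 = 21.89 N·m.
J = πd⁴/32 = π(0.0313)⁴/32 = 9.423×10^-8 m⁴.
τ_max = T·r/J = 21.89 × 0.0157 / 9.423×10^-8 = 3.635×10^6 Pa.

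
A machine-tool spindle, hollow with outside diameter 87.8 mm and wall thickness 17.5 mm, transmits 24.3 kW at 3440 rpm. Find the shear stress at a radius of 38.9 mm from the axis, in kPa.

ω = 2π·3440/60 = 360.2 rad/s, so T = P/ω = 24.3×10³ / 360.2 = 67.46 N·m.
J = π(d_o⁴ − d_i⁴)/32 = π(0.0878⁴ − 0.0528⁴)/32 = 5.071×10^-6 m⁴.
Shear stress varies linearly with radius: τ = T·r/J = 67.46 × 0.0389 / 5.071×10^-6 = 5.174×10^5 Pa.

517 kPa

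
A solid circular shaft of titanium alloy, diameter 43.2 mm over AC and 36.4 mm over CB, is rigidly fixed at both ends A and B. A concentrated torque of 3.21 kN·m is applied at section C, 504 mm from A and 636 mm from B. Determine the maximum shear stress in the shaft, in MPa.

Compatibility: T_A·a/J_AC = T_B·b/J_CB with T_A + T_B = T₀.
J_AC = 3.42×10^-7 m⁴, J_CB = 1.72×10^-7 m⁴, so T_A = T₀·(J_AC/a)/((J_AC/a)+(J_CB/b)) = 2294 N·m, T_B = 916.2 N·m.
τ in each portion: τ_AC = 1.45×10^8 Pa, τ_CB = 9.68×10^7 Pa; maximum is in AC.
τ_max = T_AC·r/J = 2294·0.0216/3.42×10^-7 = 1.449×10^8 Pa.

145 MPa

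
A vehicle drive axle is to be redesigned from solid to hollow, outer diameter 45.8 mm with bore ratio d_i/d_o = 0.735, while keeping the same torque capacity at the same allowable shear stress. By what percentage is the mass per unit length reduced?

42.1 %

Equal τ_max and T ⇒ the solid shaft needs d_s³ = d_o³(1−k⁴), so d_s = 45.8·(1−0.735⁴)^(1/3) = 40.82 mm.
Area ratio A_h/A_s = d_o²(1−k²)/d_s² = (1−k²)/(1−k⁴)^(2/3) = 0.5787.
Mass saving = 1 − 0.5787 = 42.1 %.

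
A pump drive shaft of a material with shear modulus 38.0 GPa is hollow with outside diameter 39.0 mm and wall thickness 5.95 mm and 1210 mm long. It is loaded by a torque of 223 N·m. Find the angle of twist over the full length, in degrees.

J = π(d_o⁴ − d_i⁴)/32 = π(0.0390⁴ − 0.0271⁴)/32 = 1.742×10^-7 m⁴.
θ = T·L/(G·J) = 223.0 × 1.21 / (38.0×10⁹ × 1.742×10^-7) = 0.04077 rad.

2.34°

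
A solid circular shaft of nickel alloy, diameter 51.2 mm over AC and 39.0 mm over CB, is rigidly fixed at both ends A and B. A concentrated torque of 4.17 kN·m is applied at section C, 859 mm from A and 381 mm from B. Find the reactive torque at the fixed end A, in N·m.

2370 N·m

Compatibility: T_A·a/J_AC = T_B·b/J_CB with T_A + T_B = T₀.
J_AC = 6.75×10^-7 m⁴, J_CB = 2.27×10^-7 m⁴, so T_A = T₀·(J_AC/a)/((J_AC/a)+(J_CB/b)) = 2371 N·m, T_B = 1799 N·m.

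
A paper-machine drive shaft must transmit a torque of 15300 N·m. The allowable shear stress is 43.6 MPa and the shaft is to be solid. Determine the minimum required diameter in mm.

For a solid shaft τ_max = 16T/(πd³), so d = (16T/(π τ_allow))^(1/3) = (16·15300/(π·4.36×10^7))^(1/3) = 0.1214 m.

121 mm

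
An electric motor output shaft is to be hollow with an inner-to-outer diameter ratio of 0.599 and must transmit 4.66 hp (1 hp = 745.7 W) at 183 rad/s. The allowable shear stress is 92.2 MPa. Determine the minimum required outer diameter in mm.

ω = 183 rad/s, so T = P/ω = 4.66×745.7 / 183.0 = 18.99 N·m.
For a hollow shaft with d_i/d_o = 0.599: τ_max = 16T/(π d_o³ (1−k⁴)), so d_o = [16T/(π τ_allow (1−k⁴))]^(1/3) = [16·18.99/(π·9.22×10^7·0.8713)]^(1/3) = 0.01064 m.

10.6 mm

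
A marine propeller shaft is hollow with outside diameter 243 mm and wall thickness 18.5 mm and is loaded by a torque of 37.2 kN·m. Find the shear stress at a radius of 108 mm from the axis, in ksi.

J = π(d_o⁴ − d_i⁴)/32 = π(0.243⁴ − 0.206⁴)/32 = 1.655×10^-4 m⁴.
Shear stress varies linearly with radius: τ = T·r/J = 37200 × 0.108 / 1.655×10^-4 = 2.427×10^7 Pa.

3.52 ksi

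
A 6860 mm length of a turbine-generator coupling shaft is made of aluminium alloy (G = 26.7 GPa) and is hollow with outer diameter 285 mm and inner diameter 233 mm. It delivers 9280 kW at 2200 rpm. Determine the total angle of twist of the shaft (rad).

0.0289 rad

ω = 2π·2200/60 = 230.4 rad/s, so T = P/ω = 9280×10³ / 230.4 = 40280 N·m.
J = π(d_o⁴ − d_i⁴)/32 = π(0.285⁴ − 0.233⁴)/32 = 3.584×10^-4 m⁴.
θ = T·L/(G·J) = 40280 × 6.86 / (26.7×10⁹ × 3.584×10^-4) = 0.02888 rad.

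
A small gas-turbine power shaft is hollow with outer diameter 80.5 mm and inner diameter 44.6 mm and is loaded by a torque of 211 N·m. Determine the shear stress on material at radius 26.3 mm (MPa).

J = π(d_o⁴ − d_i⁴)/32 = π(0.0805⁴ − 0.0446⁴)/32 = 3.734×10^-6 m⁴.
Shear stress varies linearly with radius: τ = T·r/J = 211.0 × 0.0263 / 3.734×10^-6 = 1.486×10^6 Pa.

1.49 MPa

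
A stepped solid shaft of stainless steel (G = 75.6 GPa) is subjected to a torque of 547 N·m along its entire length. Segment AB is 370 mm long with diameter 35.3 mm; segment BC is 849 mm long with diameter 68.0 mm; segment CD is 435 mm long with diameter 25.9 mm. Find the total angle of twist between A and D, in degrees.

5.26°

J_AB = π(0.0353)⁴/32 = 1.52×10^-7 m⁴; J_BC = π(0.0680)⁴/32 = 2.10×10^-6 m⁴; J_CD = π(0.0259)⁴/32 = 4.42×10^-8 m⁴.
θ = (T/G)·Σ L_i/J_i = (547.0/75.6×10⁹)·(0.370/1.52×10^-7 + 0.849/2.10×10^-6 + 0.435/4.42×10^-8) = 0.09173 rad.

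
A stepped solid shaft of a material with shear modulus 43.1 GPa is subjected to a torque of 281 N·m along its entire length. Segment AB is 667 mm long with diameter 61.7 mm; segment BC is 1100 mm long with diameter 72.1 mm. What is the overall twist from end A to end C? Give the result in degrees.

J_AB = π(0.0617)⁴/32 = 1.42×10^-6 m⁴; J_BC = π(0.0721)⁴/32 = 2.65×10^-6 m⁴.
θ = (T/G)·Σ L_i/J_i = (281.0/43.1×10⁹)·(0.667/1.42×10^-6 + 1.10/2.65×10^-6) = 5.760×10^-3 rad.

0.330°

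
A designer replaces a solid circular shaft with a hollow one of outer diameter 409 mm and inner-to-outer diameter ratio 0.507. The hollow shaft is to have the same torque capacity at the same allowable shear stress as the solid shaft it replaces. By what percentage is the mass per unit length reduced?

22.2 %

Equal τ_max and T ⇒ the solid shaft needs d_s³ = d_o³(1−k⁴), so d_s = 409·(1−0.507⁴)^(1/3) = 399.8 mm.
Area ratio A_h/A_s = d_o²(1−k²)/d_s² = (1−k²)/(1−k⁴)^(2/3) = 0.7776.
Mass saving = 1 − 0.7776 = 22.2 %.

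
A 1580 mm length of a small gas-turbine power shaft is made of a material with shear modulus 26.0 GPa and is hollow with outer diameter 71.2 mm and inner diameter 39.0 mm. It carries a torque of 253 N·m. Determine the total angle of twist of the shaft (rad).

J = π(d_o⁴ − d_i⁴)/32 = π(0.0712⁴ − 0.0390⁴)/32 = 2.296×10^-6 m⁴.
θ = T·L/(G·J) = 253.0 × 1.58 / (26.0×10⁹ × 2.296×10^-6) = 6.697×10^-3 rad.

0.00670 rad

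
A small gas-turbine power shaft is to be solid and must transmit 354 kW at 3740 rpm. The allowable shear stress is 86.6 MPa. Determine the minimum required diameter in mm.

ω = 2π·3740/60 = 391.7 rad/s, so T = P/ω = 354×10³ / 391.7 = 903.9 N·m.
For a solid shaft τ_max = 16T/(πd³), so d = (16T/(π τ_allow))^(1/3) = (16·903.9/(π·8.66×10^7))^(1/3) = 0.03760 m.

37.6 mm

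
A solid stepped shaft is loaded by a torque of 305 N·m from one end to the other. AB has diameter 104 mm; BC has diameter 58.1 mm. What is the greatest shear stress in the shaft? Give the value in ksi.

Under the same torque, τ_max = 16T/(πd³) is largest where d is smallest — segment BC (d = 58.1 mm).
τ_max = 16·305.0/(π·(0.0581)³) = 7.920×10^6 Pa.

1.15 ksi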